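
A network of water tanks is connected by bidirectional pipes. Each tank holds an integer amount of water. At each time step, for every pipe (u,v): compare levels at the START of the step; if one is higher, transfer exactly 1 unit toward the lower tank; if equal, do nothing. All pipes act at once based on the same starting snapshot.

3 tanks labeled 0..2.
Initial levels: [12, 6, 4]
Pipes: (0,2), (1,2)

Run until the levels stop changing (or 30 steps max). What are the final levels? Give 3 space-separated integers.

Answer: 8 8 6

Derivation:
Step 1: flows [0->2,1->2] -> levels [11 5 6]
Step 2: flows [0->2,2->1] -> levels [10 6 6]
Step 3: flows [0->2,1=2] -> levels [9 6 7]
Step 4: flows [0->2,2->1] -> levels [8 7 7]
Step 5: flows [0->2,1=2] -> levels [7 7 8]
Step 6: flows [2->0,2->1] -> levels [8 8 6]
Step 7: flows [0->2,1->2] -> levels [7 7 8]
  -> period-2 cycle: step 7 state = step 5 state; never stabilizes
  -> state at step 30: (30-5) mod 2 = 1, same as step 6 -> [8 8 6]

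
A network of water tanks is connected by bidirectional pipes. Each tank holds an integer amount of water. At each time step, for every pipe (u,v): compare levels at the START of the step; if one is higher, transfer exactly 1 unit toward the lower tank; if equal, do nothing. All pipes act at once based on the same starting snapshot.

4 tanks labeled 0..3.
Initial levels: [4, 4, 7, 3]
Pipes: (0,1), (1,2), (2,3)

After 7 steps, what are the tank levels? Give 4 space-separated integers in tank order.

Answer: 4 5 5 4

Derivation:
Step 1: flows [0=1,2->1,2->3] -> levels [4 5 5 4]
Step 2: flows [1->0,1=2,2->3] -> levels [5 4 4 5]
Step 3: flows [0->1,1=2,3->2] -> levels [4 5 5 4]
  -> period-2 cycle: step 3 state = step 1 state
  -> state at step 7: (7-1) mod 2 = 0, same as step 1 -> [4 5 5 4]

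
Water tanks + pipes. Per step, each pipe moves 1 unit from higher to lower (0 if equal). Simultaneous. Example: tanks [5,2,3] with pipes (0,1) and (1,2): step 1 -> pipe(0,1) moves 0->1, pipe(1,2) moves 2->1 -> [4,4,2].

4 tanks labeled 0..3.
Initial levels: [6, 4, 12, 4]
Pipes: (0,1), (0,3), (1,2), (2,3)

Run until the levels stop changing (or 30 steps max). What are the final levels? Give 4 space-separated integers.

Answer: 8 5 8 5

Derivation:
Step 1: flows [0->1,0->3,2->1,2->3] -> levels [4 6 10 6]
Step 2: flows [1->0,3->0,2->1,2->3] -> levels [6 6 8 6]
Step 3: flows [0=1,0=3,2->1,2->3] -> levels [6 7 6 7]
Step 4: flows [1->0,3->0,1->2,3->2] -> levels [8 5 8 5]
Step 5: flows [0->1,0->3,2->1,2->3] -> levels [6 7 6 7]
  -> period-2 cycle: step 5 state = step 3 state; never stabilizes
  -> state at step 30: (30-3) mod 2 = 1, same as step 4 -> [8 5 8 5]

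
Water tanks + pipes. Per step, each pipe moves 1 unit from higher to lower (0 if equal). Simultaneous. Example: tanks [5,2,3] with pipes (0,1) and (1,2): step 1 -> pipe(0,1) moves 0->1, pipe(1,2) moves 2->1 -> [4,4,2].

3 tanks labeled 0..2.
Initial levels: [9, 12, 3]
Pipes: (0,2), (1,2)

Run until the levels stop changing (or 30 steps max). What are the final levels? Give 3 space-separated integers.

Step 1: flows [0->2,1->2] -> levels [8 11 5]
Step 2: flows [0->2,1->2] -> levels [7 10 7]
Step 3: flows [0=2,1->2] -> levels [7 9 8]
Step 4: flows [2->0,1->2] -> levels [8 8 8]
Step 5: flows [0=2,1=2] -> levels [8 8 8]
  -> stable (no change)

Answer: 8 8 8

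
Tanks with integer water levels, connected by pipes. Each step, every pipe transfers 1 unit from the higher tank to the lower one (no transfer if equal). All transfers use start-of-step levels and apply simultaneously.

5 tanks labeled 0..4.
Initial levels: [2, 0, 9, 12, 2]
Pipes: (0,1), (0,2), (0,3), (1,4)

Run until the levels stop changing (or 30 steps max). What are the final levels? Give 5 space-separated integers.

Step 1: flows [0->1,2->0,3->0,4->1] -> levels [3 2 8 11 1]
Step 2: flows [0->1,2->0,3->0,1->4] -> levels [4 2 7 10 2]
Step 3: flows [0->1,2->0,3->0,1=4] -> levels [5 3 6 9 2]
Step 4: flows [0->1,2->0,3->0,1->4] -> levels [6 3 5 8 3]
Step 5: flows [0->1,0->2,3->0,1=4] -> levels [5 4 6 7 3]
Step 6: flows [0->1,2->0,3->0,1->4] -> levels [6 4 5 6 4]
Step 7: flows [0->1,0->2,0=3,1=4] -> levels [4 5 6 6 4]
Step 8: flows [1->0,2->0,3->0,1->4] -> levels [7 3 5 5 5]
Step 9: flows [0->1,0->2,0->3,4->1] -> levels [4 5 6 6 4]
  -> period-2 cycle: step 9 state = step 7 state; never stabilizes
  -> state at step 30: (30-7) mod 2 = 1, same as step 8 -> [7 3 5 5 5]

Answer: 7 3 5 5 5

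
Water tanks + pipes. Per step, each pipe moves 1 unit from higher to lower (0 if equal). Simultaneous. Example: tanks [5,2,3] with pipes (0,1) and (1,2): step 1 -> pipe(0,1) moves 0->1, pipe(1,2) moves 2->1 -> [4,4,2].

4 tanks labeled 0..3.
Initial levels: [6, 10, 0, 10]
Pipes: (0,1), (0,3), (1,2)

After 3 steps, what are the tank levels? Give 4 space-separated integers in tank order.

Answer: 7 7 3 9

Derivation:
Step 1: flows [1->0,3->0,1->2] -> levels [8 8 1 9]
Step 2: flows [0=1,3->0,1->2] -> levels [9 7 2 8]
Step 3: flows [0->1,0->3,1->2] -> levels [7 7 3 9]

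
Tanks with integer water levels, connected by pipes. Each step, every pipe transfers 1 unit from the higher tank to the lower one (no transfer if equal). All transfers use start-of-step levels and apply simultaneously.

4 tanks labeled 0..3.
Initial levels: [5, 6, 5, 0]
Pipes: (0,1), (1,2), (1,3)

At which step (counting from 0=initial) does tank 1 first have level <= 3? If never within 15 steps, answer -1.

Step 1: flows [1->0,1->2,1->3] -> levels [6 3 6 1]
Tank 1 first reaches <=3 at step 1

Answer: 1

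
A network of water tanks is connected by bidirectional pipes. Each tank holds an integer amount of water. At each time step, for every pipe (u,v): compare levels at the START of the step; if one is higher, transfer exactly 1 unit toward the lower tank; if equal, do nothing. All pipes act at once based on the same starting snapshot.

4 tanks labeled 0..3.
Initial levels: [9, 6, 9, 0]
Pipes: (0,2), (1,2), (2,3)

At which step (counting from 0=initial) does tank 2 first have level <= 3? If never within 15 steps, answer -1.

Step 1: flows [0=2,2->1,2->3] -> levels [9 7 7 1]
Step 2: flows [0->2,1=2,2->3] -> levels [8 7 7 2]
Step 3: flows [0->2,1=2,2->3] -> levels [7 7 7 3]
Step 4: flows [0=2,1=2,2->3] -> levels [7 7 6 4]
Step 5: flows [0->2,1->2,2->3] -> levels [6 6 7 5]
Step 6: flows [2->0,2->1,2->3] -> levels [7 7 4 6]
Step 7: flows [0->2,1->2,3->2] -> levels [6 6 7 5]
  -> period-2 cycle (repeats step 5); tank 2 never drops to <=3
Tank 2 never reaches <=3 within 15 steps

Answer: -1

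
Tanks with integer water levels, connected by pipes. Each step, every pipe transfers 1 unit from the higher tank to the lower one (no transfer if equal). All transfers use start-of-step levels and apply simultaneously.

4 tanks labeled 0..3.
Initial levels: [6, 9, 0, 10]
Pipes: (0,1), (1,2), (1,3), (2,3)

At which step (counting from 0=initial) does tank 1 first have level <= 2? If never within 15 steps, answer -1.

Step 1: flows [1->0,1->2,3->1,3->2] -> levels [7 8 2 8]
Step 2: flows [1->0,1->2,1=3,3->2] -> levels [8 6 4 7]
Step 3: flows [0->1,1->2,3->1,3->2] -> levels [7 7 6 5]
Step 4: flows [0=1,1->2,1->3,2->3] -> levels [7 5 6 7]
Step 5: flows [0->1,2->1,3->1,3->2] -> levels [6 8 6 5]
Step 6: flows [1->0,1->2,1->3,2->3] -> levels [7 5 6 7]
  -> period-2 cycle (repeats step 4); tank 1 never drops to <=2
Tank 1 never reaches <=2 within 15 steps

Answer: -1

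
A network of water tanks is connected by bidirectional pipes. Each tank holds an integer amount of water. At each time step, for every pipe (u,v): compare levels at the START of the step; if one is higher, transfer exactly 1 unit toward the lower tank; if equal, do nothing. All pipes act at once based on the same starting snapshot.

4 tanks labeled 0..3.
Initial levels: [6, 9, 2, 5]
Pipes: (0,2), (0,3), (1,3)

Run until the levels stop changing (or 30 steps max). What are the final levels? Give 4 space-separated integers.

Answer: 4 5 6 7

Derivation:
Step 1: flows [0->2,0->3,1->3] -> levels [4 8 3 7]
Step 2: flows [0->2,3->0,1->3] -> levels [4 7 4 7]
Step 3: flows [0=2,3->0,1=3] -> levels [5 7 4 6]
Step 4: flows [0->2,3->0,1->3] -> levels [5 6 5 6]
Step 5: flows [0=2,3->0,1=3] -> levels [6 6 5 5]
Step 6: flows [0->2,0->3,1->3] -> levels [4 5 6 7]
Step 7: flows [2->0,3->0,3->1] -> levels [6 6 5 5]
  -> period-2 cycle: step 7 state = step 5 state; never stabilizes
  -> state at step 30: (30-5) mod 2 = 1, same as step 6 -> [4 5 6 7]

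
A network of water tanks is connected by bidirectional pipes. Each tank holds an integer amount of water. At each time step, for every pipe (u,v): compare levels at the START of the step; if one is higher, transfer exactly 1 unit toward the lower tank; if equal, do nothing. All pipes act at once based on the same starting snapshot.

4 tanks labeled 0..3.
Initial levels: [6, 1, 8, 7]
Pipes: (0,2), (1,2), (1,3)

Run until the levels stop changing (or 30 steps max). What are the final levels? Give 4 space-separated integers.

Step 1: flows [2->0,2->1,3->1] -> levels [7 3 6 6]
Step 2: flows [0->2,2->1,3->1] -> levels [6 5 6 5]
Step 3: flows [0=2,2->1,1=3] -> levels [6 6 5 5]
Step 4: flows [0->2,1->2,1->3] -> levels [5 4 7 6]
Step 5: flows [2->0,2->1,3->1] -> levels [6 6 5 5]
  -> period-2 cycle: step 5 state = step 3 state; never stabilizes
  -> state at step 30: (30-3) mod 2 = 1, same as step 4 -> [5 4 7 6]

Answer: 5 4 7 6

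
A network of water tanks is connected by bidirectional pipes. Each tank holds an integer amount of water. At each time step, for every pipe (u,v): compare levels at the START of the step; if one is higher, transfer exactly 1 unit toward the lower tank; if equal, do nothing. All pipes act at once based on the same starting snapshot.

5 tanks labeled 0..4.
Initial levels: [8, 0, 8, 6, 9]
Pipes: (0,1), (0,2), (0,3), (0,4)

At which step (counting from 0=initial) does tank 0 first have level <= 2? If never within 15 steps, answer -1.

Answer: -1

Derivation:
Step 1: flows [0->1,0=2,0->3,4->0] -> levels [7 1 8 7 8]
Step 2: flows [0->1,2->0,0=3,4->0] -> levels [8 2 7 7 7]
Step 3: flows [0->1,0->2,0->3,0->4] -> levels [4 3 8 8 8]
Step 4: flows [0->1,2->0,3->0,4->0] -> levels [6 4 7 7 7]
Step 5: flows [0->1,2->0,3->0,4->0] -> levels [8 5 6 6 6]
Step 6: flows [0->1,0->2,0->3,0->4] -> levels [4 6 7 7 7]
Step 7: flows [1->0,2->0,3->0,4->0] -> levels [8 5 6 6 6]
  -> period-2 cycle (repeats step 5); tank 0 never drops to <=2
Tank 0 never reaches <=2 within 15 steps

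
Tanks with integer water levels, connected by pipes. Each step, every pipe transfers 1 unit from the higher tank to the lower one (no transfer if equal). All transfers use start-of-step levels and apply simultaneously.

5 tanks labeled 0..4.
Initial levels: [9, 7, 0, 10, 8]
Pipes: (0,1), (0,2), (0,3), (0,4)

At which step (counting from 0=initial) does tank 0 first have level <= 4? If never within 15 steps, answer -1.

Answer: 6

Derivation:
Step 1: flows [0->1,0->2,3->0,0->4] -> levels [7 8 1 9 9]
Step 2: flows [1->0,0->2,3->0,4->0] -> levels [9 7 2 8 8]
Step 3: flows [0->1,0->2,0->3,0->4] -> levels [5 8 3 9 9]
Step 4: flows [1->0,0->2,3->0,4->0] -> levels [7 7 4 8 8]
Step 5: flows [0=1,0->2,3->0,4->0] -> levels [8 7 5 7 7]
Step 6: flows [0->1,0->2,0->3,0->4] -> levels [4 8 6 8 8]
Tank 0 first reaches <=4 at step 6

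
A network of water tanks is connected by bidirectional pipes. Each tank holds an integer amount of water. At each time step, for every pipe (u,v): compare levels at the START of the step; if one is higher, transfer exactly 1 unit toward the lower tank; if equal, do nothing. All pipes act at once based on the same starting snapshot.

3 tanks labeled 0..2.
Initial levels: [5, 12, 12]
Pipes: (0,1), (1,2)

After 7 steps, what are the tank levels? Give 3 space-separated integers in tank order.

Answer: 10 9 10

Derivation:
Step 1: flows [1->0,1=2] -> levels [6 11 12]
Step 2: flows [1->0,2->1] -> levels [7 11 11]
Step 3: flows [1->0,1=2] -> levels [8 10 11]
Step 4: flows [1->0,2->1] -> levels [9 10 10]
Step 5: flows [1->0,1=2] -> levels [10 9 10]
Step 6: flows [0->1,2->1] -> levels [9 11 9]
Step 7: flows [1->0,1->2] -> levels [10 9 10]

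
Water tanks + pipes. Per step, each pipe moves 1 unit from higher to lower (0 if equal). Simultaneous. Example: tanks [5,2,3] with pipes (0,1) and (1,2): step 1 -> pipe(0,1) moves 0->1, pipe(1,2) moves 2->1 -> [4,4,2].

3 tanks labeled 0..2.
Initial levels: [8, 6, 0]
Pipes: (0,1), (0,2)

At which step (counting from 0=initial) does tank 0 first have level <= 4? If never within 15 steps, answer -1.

Step 1: flows [0->1,0->2] -> levels [6 7 1]
Step 2: flows [1->0,0->2] -> levels [6 6 2]
Step 3: flows [0=1,0->2] -> levels [5 6 3]
Step 4: flows [1->0,0->2] -> levels [5 5 4]
Step 5: flows [0=1,0->2] -> levels [4 5 5]
Tank 0 first reaches <=4 at step 5

Answer: 5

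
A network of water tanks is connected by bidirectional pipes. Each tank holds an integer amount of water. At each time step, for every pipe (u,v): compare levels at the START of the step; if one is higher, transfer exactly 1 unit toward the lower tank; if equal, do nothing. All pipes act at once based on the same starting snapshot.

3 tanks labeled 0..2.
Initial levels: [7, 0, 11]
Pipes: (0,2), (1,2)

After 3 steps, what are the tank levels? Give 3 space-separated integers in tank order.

Answer: 8 3 7

Derivation:
Step 1: flows [2->0,2->1] -> levels [8 1 9]
Step 2: flows [2->0,2->1] -> levels [9 2 7]
Step 3: flows [0->2,2->1] -> levels [8 3 7]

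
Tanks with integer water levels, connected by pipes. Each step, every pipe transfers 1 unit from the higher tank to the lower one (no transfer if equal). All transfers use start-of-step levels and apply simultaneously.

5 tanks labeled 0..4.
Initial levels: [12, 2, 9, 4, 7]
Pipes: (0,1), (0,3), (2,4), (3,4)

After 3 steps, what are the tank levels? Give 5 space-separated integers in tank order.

Step 1: flows [0->1,0->3,2->4,4->3] -> levels [10 3 8 6 7]
Step 2: flows [0->1,0->3,2->4,4->3] -> levels [8 4 7 8 7]
Step 3: flows [0->1,0=3,2=4,3->4] -> levels [7 5 7 7 8]

Answer: 7 5 7 7 8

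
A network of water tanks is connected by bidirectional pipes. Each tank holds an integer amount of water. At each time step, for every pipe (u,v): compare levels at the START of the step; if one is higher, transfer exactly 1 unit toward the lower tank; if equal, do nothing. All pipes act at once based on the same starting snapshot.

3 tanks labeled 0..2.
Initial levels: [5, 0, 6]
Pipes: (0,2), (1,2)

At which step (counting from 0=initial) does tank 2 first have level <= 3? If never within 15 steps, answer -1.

Answer: 4

Derivation:
Step 1: flows [2->0,2->1] -> levels [6 1 4]
Step 2: flows [0->2,2->1] -> levels [5 2 4]
Step 3: flows [0->2,2->1] -> levels [4 3 4]
Step 4: flows [0=2,2->1] -> levels [4 4 3]
Tank 2 first reaches <=3 at step 4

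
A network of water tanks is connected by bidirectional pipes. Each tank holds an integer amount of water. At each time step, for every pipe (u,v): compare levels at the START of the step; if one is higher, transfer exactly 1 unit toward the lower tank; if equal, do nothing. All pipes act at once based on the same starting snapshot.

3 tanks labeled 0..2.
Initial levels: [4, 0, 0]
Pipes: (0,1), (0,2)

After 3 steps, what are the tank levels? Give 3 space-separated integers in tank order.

Answer: 2 1 1

Derivation:
Step 1: flows [0->1,0->2] -> levels [2 1 1]
Step 2: flows [0->1,0->2] -> levels [0 2 2]
Step 3: flows [1->0,2->0] -> levels [2 1 1]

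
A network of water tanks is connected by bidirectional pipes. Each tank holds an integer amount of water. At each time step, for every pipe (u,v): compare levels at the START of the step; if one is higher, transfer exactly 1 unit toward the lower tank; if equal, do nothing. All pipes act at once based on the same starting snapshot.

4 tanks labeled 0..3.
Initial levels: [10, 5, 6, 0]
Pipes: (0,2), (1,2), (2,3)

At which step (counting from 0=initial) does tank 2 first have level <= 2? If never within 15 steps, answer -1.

Step 1: flows [0->2,2->1,2->3] -> levels [9 6 5 1]
Step 2: flows [0->2,1->2,2->3] -> levels [8 5 6 2]
Step 3: flows [0->2,2->1,2->3] -> levels [7 6 5 3]
Step 4: flows [0->2,1->2,2->3] -> levels [6 5 6 4]
Step 5: flows [0=2,2->1,2->3] -> levels [6 6 4 5]
Step 6: flows [0->2,1->2,3->2] -> levels [5 5 7 4]
Step 7: flows [2->0,2->1,2->3] -> levels [6 6 4 5]
  -> period-2 cycle (repeats step 5); tank 2 never drops to <=2
Tank 2 never reaches <=2 within 15 steps

Answer: -1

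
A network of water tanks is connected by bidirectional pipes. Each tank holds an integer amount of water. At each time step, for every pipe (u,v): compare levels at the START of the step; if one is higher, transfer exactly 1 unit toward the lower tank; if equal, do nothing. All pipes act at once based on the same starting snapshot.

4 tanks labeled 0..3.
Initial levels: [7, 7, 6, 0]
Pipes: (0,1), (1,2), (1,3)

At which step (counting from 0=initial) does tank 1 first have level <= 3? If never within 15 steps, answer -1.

Answer: 5

Derivation:
Step 1: flows [0=1,1->2,1->3] -> levels [7 5 7 1]
Step 2: flows [0->1,2->1,1->3] -> levels [6 6 6 2]
Step 3: flows [0=1,1=2,1->3] -> levels [6 5 6 3]
Step 4: flows [0->1,2->1,1->3] -> levels [5 6 5 4]
Step 5: flows [1->0,1->2,1->3] -> levels [6 3 6 5]
Tank 1 first reaches <=3 at step 5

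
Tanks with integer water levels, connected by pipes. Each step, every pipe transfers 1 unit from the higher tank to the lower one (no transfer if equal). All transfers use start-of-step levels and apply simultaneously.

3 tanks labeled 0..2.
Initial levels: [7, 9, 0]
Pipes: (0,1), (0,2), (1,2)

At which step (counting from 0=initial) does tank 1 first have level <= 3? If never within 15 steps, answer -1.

Answer: -1

Derivation:
Step 1: flows [1->0,0->2,1->2] -> levels [7 7 2]
Step 2: flows [0=1,0->2,1->2] -> levels [6 6 4]
Step 3: flows [0=1,0->2,1->2] -> levels [5 5 6]
Step 4: flows [0=1,2->0,2->1] -> levels [6 6 4]
  -> period-2 cycle (repeats step 2); tank 1 never drops to <=3
Tank 1 never reaches <=3 within 15 steps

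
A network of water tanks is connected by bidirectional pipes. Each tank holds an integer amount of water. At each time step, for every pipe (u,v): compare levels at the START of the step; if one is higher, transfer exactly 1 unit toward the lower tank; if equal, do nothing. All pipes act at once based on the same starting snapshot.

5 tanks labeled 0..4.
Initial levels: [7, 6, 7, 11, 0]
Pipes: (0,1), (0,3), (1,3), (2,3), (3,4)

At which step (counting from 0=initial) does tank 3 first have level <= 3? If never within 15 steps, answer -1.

Answer: -1

Derivation:
Step 1: flows [0->1,3->0,3->1,3->2,3->4] -> levels [7 8 8 7 1]
Step 2: flows [1->0,0=3,1->3,2->3,3->4] -> levels [8 6 7 8 2]
Step 3: flows [0->1,0=3,3->1,3->2,3->4] -> levels [7 8 8 5 3]
Step 4: flows [1->0,0->3,1->3,2->3,3->4] -> levels [7 6 7 7 4]
Step 5: flows [0->1,0=3,3->1,2=3,3->4] -> levels [6 8 7 5 5]
Step 6: flows [1->0,0->3,1->3,2->3,3=4] -> levels [6 6 6 8 5]
Step 7: flows [0=1,3->0,3->1,3->2,3->4] -> levels [7 7 7 4 6]
Step 8: flows [0=1,0->3,1->3,2->3,4->3] -> levels [6 6 6 8 5]
  -> period-2 cycle (repeats step 6); tank 3 never drops to <=3
Tank 3 never reaches <=3 within 15 steps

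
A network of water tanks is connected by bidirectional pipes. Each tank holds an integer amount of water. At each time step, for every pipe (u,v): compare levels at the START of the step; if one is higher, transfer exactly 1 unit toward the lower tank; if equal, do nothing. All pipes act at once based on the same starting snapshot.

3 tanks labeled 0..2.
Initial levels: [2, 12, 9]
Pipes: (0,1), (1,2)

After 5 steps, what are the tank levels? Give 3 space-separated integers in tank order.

Step 1: flows [1->0,1->2] -> levels [3 10 10]
Step 2: flows [1->0,1=2] -> levels [4 9 10]
Step 3: flows [1->0,2->1] -> levels [5 9 9]
Step 4: flows [1->0,1=2] -> levels [6 8 9]
Step 5: flows [1->0,2->1] -> levels [7 8 8]

Answer: 7 8 8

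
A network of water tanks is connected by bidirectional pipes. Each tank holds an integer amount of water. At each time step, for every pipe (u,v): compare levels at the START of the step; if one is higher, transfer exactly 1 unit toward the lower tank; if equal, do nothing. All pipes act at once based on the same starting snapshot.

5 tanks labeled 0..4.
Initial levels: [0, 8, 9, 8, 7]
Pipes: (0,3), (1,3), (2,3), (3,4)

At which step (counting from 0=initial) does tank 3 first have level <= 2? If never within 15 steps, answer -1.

Step 1: flows [3->0,1=3,2->3,3->4] -> levels [1 8 8 7 8]
Step 2: flows [3->0,1->3,2->3,4->3] -> levels [2 7 7 9 7]
Step 3: flows [3->0,3->1,3->2,3->4] -> levels [3 8 8 5 8]
Step 4: flows [3->0,1->3,2->3,4->3] -> levels [4 7 7 7 7]
Step 5: flows [3->0,1=3,2=3,3=4] -> levels [5 7 7 6 7]
Step 6: flows [3->0,1->3,2->3,4->3] -> levels [6 6 6 8 6]
Step 7: flows [3->0,3->1,3->2,3->4] -> levels [7 7 7 4 7]
Step 8: flows [0->3,1->3,2->3,4->3] -> levels [6 6 6 8 6]
  -> period-2 cycle (repeats step 6); tank 3 never drops to <=2
Tank 3 never reaches <=2 within 15 steps

Answer: -1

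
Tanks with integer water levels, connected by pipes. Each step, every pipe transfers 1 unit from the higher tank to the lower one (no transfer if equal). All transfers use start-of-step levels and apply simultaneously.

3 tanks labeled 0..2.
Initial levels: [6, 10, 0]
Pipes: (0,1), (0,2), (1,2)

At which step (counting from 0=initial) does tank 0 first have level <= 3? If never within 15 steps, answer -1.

Answer: -1

Derivation:
Step 1: flows [1->0,0->2,1->2] -> levels [6 8 2]
Step 2: flows [1->0,0->2,1->2] -> levels [6 6 4]
Step 3: flows [0=1,0->2,1->2] -> levels [5 5 6]
Step 4: flows [0=1,2->0,2->1] -> levels [6 6 4]
  -> period-2 cycle (repeats step 2); tank 0 never drops to <=3
Tank 0 never reaches <=3 within 15 steps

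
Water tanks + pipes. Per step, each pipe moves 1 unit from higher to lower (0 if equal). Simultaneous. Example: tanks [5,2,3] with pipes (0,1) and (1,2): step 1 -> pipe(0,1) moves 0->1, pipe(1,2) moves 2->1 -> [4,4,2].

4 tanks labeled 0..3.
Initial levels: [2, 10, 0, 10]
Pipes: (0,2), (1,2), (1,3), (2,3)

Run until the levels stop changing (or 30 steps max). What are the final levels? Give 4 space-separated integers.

Answer: 5 5 7 5

Derivation:
Step 1: flows [0->2,1->2,1=3,3->2] -> levels [1 9 3 9]
Step 2: flows [2->0,1->2,1=3,3->2] -> levels [2 8 4 8]
Step 3: flows [2->0,1->2,1=3,3->2] -> levels [3 7 5 7]
Step 4: flows [2->0,1->2,1=3,3->2] -> levels [4 6 6 6]
Step 5: flows [2->0,1=2,1=3,2=3] -> levels [5 6 5 6]
Step 6: flows [0=2,1->2,1=3,3->2] -> levels [5 5 7 5]
Step 7: flows [2->0,2->1,1=3,2->3] -> levels [6 6 4 6]
Step 8: flows [0->2,1->2,1=3,3->2] -> levels [5 5 7 5]
  -> period-2 cycle: step 8 state = step 6 state; never stabilizes
  -> state at step 30: (30-6) mod 2 = 0, same as step 6 -> [5 5 7 5]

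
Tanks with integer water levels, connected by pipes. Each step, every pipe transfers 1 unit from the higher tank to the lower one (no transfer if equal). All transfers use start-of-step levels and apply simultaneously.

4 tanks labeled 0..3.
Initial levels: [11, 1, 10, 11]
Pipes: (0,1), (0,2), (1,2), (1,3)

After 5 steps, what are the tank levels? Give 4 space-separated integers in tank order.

Step 1: flows [0->1,0->2,2->1,3->1] -> levels [9 4 10 10]
Step 2: flows [0->1,2->0,2->1,3->1] -> levels [9 7 8 9]
Step 3: flows [0->1,0->2,2->1,3->1] -> levels [7 10 8 8]
Step 4: flows [1->0,2->0,1->2,1->3] -> levels [9 7 8 9]
  -> period-2 cycle: step 4 state = step 2 state
  -> state at step 5: (5-2) mod 2 = 1, same as step 3 -> [7 10 8 8]

Answer: 7 10 8 8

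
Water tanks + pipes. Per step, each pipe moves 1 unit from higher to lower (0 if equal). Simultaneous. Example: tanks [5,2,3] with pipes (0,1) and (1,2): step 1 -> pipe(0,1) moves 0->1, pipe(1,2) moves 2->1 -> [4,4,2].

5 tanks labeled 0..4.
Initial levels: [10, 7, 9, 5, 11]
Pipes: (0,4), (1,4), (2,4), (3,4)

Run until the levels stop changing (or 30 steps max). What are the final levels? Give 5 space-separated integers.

Answer: 8 8 8 8 10

Derivation:
Step 1: flows [4->0,4->1,4->2,4->3] -> levels [11 8 10 6 7]
Step 2: flows [0->4,1->4,2->4,4->3] -> levels [10 7 9 7 9]
Step 3: flows [0->4,4->1,2=4,4->3] -> levels [9 8 9 8 8]
Step 4: flows [0->4,1=4,2->4,3=4] -> levels [8 8 8 8 10]
Step 5: flows [4->0,4->1,4->2,4->3] -> levels [9 9 9 9 6]
Step 6: flows [0->4,1->4,2->4,3->4] -> levels [8 8 8 8 10]
  -> period-2 cycle: step 6 state = step 4 state; never stabilizes
  -> state at step 30: (30-4) mod 2 = 0, same as step 4 -> [8 8 8 8 10]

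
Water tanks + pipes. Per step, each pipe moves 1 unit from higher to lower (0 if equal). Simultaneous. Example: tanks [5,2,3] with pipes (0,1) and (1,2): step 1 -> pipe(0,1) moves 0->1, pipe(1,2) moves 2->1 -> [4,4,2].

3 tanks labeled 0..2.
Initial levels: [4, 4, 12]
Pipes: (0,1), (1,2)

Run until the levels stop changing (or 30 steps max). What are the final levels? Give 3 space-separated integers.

Answer: 7 6 7

Derivation:
Step 1: flows [0=1,2->1] -> levels [4 5 11]
Step 2: flows [1->0,2->1] -> levels [5 5 10]
Step 3: flows [0=1,2->1] -> levels [5 6 9]
Step 4: flows [1->0,2->1] -> levels [6 6 8]
Step 5: flows [0=1,2->1] -> levels [6 7 7]
Step 6: flows [1->0,1=2] -> levels [7 6 7]
Step 7: flows [0->1,2->1] -> levels [6 8 6]
Step 8: flows [1->0,1->2] -> levels [7 6 7]
  -> period-2 cycle: step 8 state = step 6 state; never stabilizes
  -> state at step 30: (30-6) mod 2 = 0, same as step 6 -> [7 6 7]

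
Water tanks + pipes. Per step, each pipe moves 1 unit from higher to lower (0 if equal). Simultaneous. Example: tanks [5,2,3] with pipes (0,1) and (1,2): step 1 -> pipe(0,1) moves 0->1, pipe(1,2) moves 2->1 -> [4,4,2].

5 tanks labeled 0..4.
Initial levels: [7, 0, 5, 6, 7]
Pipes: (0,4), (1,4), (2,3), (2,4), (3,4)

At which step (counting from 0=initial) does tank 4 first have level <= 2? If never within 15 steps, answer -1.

Answer: 5

Derivation:
Step 1: flows [0=4,4->1,3->2,4->2,4->3] -> levels [7 1 7 6 4]
Step 2: flows [0->4,4->1,2->3,2->4,3->4] -> levels [6 2 5 6 6]
Step 3: flows [0=4,4->1,3->2,4->2,3=4] -> levels [6 3 7 5 4]
Step 4: flows [0->4,4->1,2->3,2->4,3->4] -> levels [5 4 5 5 6]
Step 5: flows [4->0,4->1,2=3,4->2,4->3] -> levels [6 5 6 6 2]
Tank 4 first reaches <=2 at step 5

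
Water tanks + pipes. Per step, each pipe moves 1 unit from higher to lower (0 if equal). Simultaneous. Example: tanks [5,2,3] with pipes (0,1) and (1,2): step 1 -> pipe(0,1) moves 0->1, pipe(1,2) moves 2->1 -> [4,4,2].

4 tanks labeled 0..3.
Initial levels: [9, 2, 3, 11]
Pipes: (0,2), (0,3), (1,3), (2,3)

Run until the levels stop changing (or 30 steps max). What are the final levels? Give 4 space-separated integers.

Step 1: flows [0->2,3->0,3->1,3->2] -> levels [9 3 5 8]
Step 2: flows [0->2,0->3,3->1,3->2] -> levels [7 4 7 7]
Step 3: flows [0=2,0=3,3->1,2=3] -> levels [7 5 7 6]
Step 4: flows [0=2,0->3,3->1,2->3] -> levels [6 6 6 7]
Step 5: flows [0=2,3->0,3->1,3->2] -> levels [7 7 7 4]
Step 6: flows [0=2,0->3,1->3,2->3] -> levels [6 6 6 7]
  -> period-2 cycle: step 6 state = step 4 state; never stabilizes
  -> state at step 30: (30-4) mod 2 = 0, same as step 4 -> [6 6 6 7]

Answer: 6 6 6 7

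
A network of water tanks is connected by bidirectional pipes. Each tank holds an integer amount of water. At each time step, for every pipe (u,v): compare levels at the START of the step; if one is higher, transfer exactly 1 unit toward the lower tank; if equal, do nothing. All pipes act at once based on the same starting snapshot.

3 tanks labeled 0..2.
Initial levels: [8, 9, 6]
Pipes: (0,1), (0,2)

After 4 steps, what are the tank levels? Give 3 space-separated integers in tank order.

Answer: 7 8 8

Derivation:
Step 1: flows [1->0,0->2] -> levels [8 8 7]
Step 2: flows [0=1,0->2] -> levels [7 8 8]
Step 3: flows [1->0,2->0] -> levels [9 7 7]
Step 4: flows [0->1,0->2] -> levels [7 8 8]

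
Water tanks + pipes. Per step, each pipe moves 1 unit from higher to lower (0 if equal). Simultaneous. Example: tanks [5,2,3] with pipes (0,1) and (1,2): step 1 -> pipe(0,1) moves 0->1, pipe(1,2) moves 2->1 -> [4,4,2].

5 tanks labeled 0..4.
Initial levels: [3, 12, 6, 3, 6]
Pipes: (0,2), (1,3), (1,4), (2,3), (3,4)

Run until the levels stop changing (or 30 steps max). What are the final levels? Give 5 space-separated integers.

Answer: 5 7 6 5 7

Derivation:
Step 1: flows [2->0,1->3,1->4,2->3,4->3] -> levels [4 10 4 6 6]
Step 2: flows [0=2,1->3,1->4,3->2,3=4] -> levels [4 8 5 6 7]
Step 3: flows [2->0,1->3,1->4,3->2,4->3] -> levels [5 6 5 7 7]
Step 4: flows [0=2,3->1,4->1,3->2,3=4] -> levels [5 8 6 5 6]
Step 5: flows [2->0,1->3,1->4,2->3,4->3] -> levels [6 6 4 8 6]
Step 6: flows [0->2,3->1,1=4,3->2,3->4] -> levels [5 7 6 5 7]
Step 7: flows [2->0,1->3,1=4,2->3,4->3] -> levels [6 6 4 8 6]
  -> period-2 cycle: step 7 state = step 5 state; never stabilizes
  -> state at step 30: (30-5) mod 2 = 1, same as step 6 -> [5 7 6 5 7]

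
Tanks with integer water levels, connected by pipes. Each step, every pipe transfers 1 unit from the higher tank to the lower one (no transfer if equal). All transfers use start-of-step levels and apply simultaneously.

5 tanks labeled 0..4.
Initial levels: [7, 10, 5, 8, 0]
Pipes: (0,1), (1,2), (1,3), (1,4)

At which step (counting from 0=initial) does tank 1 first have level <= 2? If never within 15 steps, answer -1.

Step 1: flows [1->0,1->2,1->3,1->4] -> levels [8 6 6 9 1]
Step 2: flows [0->1,1=2,3->1,1->4] -> levels [7 7 6 8 2]
Step 3: flows [0=1,1->2,3->1,1->4] -> levels [7 6 7 7 3]
Step 4: flows [0->1,2->1,3->1,1->4] -> levels [6 8 6 6 4]
Step 5: flows [1->0,1->2,1->3,1->4] -> levels [7 4 7 7 5]
Step 6: flows [0->1,2->1,3->1,4->1] -> levels [6 8 6 6 4]
  -> period-2 cycle (repeats step 4); tank 1 never drops to <=2
Tank 1 never reaches <=2 within 15 steps

Answer: -1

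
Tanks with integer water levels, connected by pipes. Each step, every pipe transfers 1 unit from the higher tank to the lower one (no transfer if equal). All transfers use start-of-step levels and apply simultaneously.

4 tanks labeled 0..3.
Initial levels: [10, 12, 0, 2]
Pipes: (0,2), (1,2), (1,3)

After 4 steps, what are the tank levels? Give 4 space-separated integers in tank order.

Answer: 6 5 7 6

Derivation:
Step 1: flows [0->2,1->2,1->3] -> levels [9 10 2 3]
Step 2: flows [0->2,1->2,1->3] -> levels [8 8 4 4]
Step 3: flows [0->2,1->2,1->3] -> levels [7 6 6 5]
Step 4: flows [0->2,1=2,1->3] -> levels [6 5 7 6]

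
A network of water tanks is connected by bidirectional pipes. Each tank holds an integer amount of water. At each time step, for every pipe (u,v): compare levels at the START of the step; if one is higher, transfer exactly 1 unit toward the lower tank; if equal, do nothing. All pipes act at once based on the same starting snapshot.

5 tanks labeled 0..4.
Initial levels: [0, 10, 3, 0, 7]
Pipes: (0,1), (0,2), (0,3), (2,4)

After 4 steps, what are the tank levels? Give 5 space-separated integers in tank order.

Step 1: flows [1->0,2->0,0=3,4->2] -> levels [2 9 3 0 6]
Step 2: flows [1->0,2->0,0->3,4->2] -> levels [3 8 3 1 5]
Step 3: flows [1->0,0=2,0->3,4->2] -> levels [3 7 4 2 4]
Step 4: flows [1->0,2->0,0->3,2=4] -> levels [4 6 3 3 4]

Answer: 4 6 3 3 4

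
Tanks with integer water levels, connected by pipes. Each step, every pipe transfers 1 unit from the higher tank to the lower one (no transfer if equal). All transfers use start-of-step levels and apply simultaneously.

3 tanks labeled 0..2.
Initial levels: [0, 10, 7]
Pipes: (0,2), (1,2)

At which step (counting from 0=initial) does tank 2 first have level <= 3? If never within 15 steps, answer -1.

Step 1: flows [2->0,1->2] -> levels [1 9 7]
Step 2: flows [2->0,1->2] -> levels [2 8 7]
Step 3: flows [2->0,1->2] -> levels [3 7 7]
Step 4: flows [2->0,1=2] -> levels [4 7 6]
Step 5: flows [2->0,1->2] -> levels [5 6 6]
Step 6: flows [2->0,1=2] -> levels [6 6 5]
Step 7: flows [0->2,1->2] -> levels [5 5 7]
Step 8: flows [2->0,2->1] -> levels [6 6 5]
  -> period-2 cycle (repeats step 6); tank 2 never drops to <=3
Tank 2 never reaches <=3 within 15 steps

Answer: -1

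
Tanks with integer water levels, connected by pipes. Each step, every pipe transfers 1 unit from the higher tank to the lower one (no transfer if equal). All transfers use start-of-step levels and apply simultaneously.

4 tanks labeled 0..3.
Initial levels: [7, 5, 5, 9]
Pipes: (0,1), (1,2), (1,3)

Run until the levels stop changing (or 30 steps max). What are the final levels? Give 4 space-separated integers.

Step 1: flows [0->1,1=2,3->1] -> levels [6 7 5 8]
Step 2: flows [1->0,1->2,3->1] -> levels [7 6 6 7]
Step 3: flows [0->1,1=2,3->1] -> levels [6 8 6 6]
Step 4: flows [1->0,1->2,1->3] -> levels [7 5 7 7]
Step 5: flows [0->1,2->1,3->1] -> levels [6 8 6 6]
  -> period-2 cycle: step 5 state = step 3 state; never stabilizes
  -> state at step 30: (30-3) mod 2 = 1, same as step 4 -> [7 5 7 7]

Answer: 7 5 7 7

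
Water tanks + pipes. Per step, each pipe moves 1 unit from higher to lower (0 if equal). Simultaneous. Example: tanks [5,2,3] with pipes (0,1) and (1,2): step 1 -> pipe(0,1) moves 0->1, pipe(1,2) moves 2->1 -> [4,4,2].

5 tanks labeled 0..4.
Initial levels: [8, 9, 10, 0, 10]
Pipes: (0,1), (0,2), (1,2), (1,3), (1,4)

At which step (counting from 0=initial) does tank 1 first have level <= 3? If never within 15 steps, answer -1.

Step 1: flows [1->0,2->0,2->1,1->3,4->1] -> levels [10 9 8 1 9]
Step 2: flows [0->1,0->2,1->2,1->3,1=4] -> levels [8 8 10 2 9]
Step 3: flows [0=1,2->0,2->1,1->3,4->1] -> levels [9 9 8 3 8]
Step 4: flows [0=1,0->2,1->2,1->3,1->4] -> levels [8 6 10 4 9]
Step 5: flows [0->1,2->0,2->1,1->3,4->1] -> levels [8 8 8 5 8]
Step 6: flows [0=1,0=2,1=2,1->3,1=4] -> levels [8 7 8 6 8]
Step 7: flows [0->1,0=2,2->1,1->3,4->1] -> levels [7 9 7 7 7]
Step 8: flows [1->0,0=2,1->2,1->3,1->4] -> levels [8 5 8 8 8]
Step 9: flows [0->1,0=2,2->1,3->1,4->1] -> levels [7 9 7 7 7]
  -> period-2 cycle (repeats step 7); tank 1 never drops to <=3
Tank 1 never reaches <=3 within 15 steps

Answer: -1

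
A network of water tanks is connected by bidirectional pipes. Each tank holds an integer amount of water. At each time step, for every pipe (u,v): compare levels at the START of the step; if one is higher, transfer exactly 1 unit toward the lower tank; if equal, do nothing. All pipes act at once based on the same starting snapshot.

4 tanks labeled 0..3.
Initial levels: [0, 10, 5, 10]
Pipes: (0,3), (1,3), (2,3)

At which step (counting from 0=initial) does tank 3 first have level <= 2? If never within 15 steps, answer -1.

Answer: -1

Derivation:
Step 1: flows [3->0,1=3,3->2] -> levels [1 10 6 8]
Step 2: flows [3->0,1->3,3->2] -> levels [2 9 7 7]
Step 3: flows [3->0,1->3,2=3] -> levels [3 8 7 7]
Step 4: flows [3->0,1->3,2=3] -> levels [4 7 7 7]
Step 5: flows [3->0,1=3,2=3] -> levels [5 7 7 6]
Step 6: flows [3->0,1->3,2->3] -> levels [6 6 6 7]
Step 7: flows [3->0,3->1,3->2] -> levels [7 7 7 4]
Step 8: flows [0->3,1->3,2->3] -> levels [6 6 6 7]
  -> period-2 cycle (repeats step 6); tank 3 never drops to <=2
Tank 3 never reaches <=2 within 15 steps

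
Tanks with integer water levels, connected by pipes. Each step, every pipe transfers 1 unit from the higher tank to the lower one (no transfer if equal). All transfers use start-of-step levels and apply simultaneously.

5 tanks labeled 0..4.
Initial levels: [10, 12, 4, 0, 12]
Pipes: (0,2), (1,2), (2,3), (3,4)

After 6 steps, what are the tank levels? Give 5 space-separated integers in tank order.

Answer: 8 8 6 9 7

Derivation:
Step 1: flows [0->2,1->2,2->3,4->3] -> levels [9 11 5 2 11]
Step 2: flows [0->2,1->2,2->3,4->3] -> levels [8 10 6 4 10]
Step 3: flows [0->2,1->2,2->3,4->3] -> levels [7 9 7 6 9]
Step 4: flows [0=2,1->2,2->3,4->3] -> levels [7 8 7 8 8]
Step 5: flows [0=2,1->2,3->2,3=4] -> levels [7 7 9 7 8]
Step 6: flows [2->0,2->1,2->3,4->3] -> levels [8 8 6 9 7]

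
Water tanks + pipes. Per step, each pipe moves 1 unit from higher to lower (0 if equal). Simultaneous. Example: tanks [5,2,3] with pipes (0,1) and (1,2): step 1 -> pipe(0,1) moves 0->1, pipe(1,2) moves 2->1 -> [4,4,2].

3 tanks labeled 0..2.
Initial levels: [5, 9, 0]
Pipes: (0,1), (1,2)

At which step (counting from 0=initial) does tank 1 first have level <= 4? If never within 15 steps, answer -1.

Answer: 5

Derivation:
Step 1: flows [1->0,1->2] -> levels [6 7 1]
Step 2: flows [1->0,1->2] -> levels [7 5 2]
Step 3: flows [0->1,1->2] -> levels [6 5 3]
Step 4: flows [0->1,1->2] -> levels [5 5 4]
Step 5: flows [0=1,1->2] -> levels [5 4 5]
Tank 1 first reaches <=4 at step 5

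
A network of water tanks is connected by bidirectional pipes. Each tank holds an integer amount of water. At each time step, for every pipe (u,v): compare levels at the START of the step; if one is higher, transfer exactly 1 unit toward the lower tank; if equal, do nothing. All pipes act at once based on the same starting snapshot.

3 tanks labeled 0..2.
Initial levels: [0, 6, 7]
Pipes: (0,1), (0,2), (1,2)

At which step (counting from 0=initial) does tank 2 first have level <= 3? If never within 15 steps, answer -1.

Answer: 3

Derivation:
Step 1: flows [1->0,2->0,2->1] -> levels [2 6 5]
Step 2: flows [1->0,2->0,1->2] -> levels [4 4 5]
Step 3: flows [0=1,2->0,2->1] -> levels [5 5 3]
Tank 2 first reaches <=3 at step 3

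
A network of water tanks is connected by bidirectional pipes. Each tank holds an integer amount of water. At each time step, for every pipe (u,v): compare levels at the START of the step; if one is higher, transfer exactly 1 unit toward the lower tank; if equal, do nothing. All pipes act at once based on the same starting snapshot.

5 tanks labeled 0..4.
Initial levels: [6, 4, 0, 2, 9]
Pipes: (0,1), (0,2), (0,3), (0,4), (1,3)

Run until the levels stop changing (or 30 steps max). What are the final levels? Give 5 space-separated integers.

Answer: 1 5 5 5 5

Derivation:
Step 1: flows [0->1,0->2,0->3,4->0,1->3] -> levels [4 4 1 4 8]
Step 2: flows [0=1,0->2,0=3,4->0,1=3] -> levels [4 4 2 4 7]
Step 3: flows [0=1,0->2,0=3,4->0,1=3] -> levels [4 4 3 4 6]
Step 4: flows [0=1,0->2,0=3,4->0,1=3] -> levels [4 4 4 4 5]
Step 5: flows [0=1,0=2,0=3,4->0,1=3] -> levels [5 4 4 4 4]
Step 6: flows [0->1,0->2,0->3,0->4,1=3] -> levels [1 5 5 5 5]
Step 7: flows [1->0,2->0,3->0,4->0,1=3] -> levels [5 4 4 4 4]
  -> period-2 cycle: step 7 state = step 5 state; never stabilizes
  -> state at step 30: (30-5) mod 2 = 1, same as step 6 -> [1 5 5 5 5]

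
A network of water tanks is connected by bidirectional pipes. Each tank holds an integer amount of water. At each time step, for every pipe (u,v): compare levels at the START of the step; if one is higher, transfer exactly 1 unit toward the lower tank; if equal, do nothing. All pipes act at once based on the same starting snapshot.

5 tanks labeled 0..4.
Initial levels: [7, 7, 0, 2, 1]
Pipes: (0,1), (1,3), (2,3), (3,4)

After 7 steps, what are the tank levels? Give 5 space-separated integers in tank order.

Answer: 4 5 3 2 3

Derivation:
Step 1: flows [0=1,1->3,3->2,3->4] -> levels [7 6 1 1 2]
Step 2: flows [0->1,1->3,2=3,4->3] -> levels [6 6 1 3 1]
Step 3: flows [0=1,1->3,3->2,3->4] -> levels [6 5 2 2 2]
Step 4: flows [0->1,1->3,2=3,3=4] -> levels [5 5 2 3 2]
Step 5: flows [0=1,1->3,3->2,3->4] -> levels [5 4 3 2 3]
Step 6: flows [0->1,1->3,2->3,4->3] -> levels [4 4 2 5 2]
Step 7: flows [0=1,3->1,3->2,3->4] -> levels [4 5 3 2 3]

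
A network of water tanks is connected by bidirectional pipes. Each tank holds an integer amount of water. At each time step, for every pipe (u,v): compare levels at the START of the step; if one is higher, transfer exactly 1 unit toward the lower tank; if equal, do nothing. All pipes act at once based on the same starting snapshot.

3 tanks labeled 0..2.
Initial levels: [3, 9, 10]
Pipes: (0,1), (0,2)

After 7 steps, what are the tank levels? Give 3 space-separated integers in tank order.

Step 1: flows [1->0,2->0] -> levels [5 8 9]
Step 2: flows [1->0,2->0] -> levels [7 7 8]
Step 3: flows [0=1,2->0] -> levels [8 7 7]
Step 4: flows [0->1,0->2] -> levels [6 8 8]
Step 5: flows [1->0,2->0] -> levels [8 7 7]
  -> period-2 cycle: step 5 state = step 3 state
  -> state at step 7: (7-3) mod 2 = 0, same as step 3 -> [8 7 7]

Answer: 8 7 7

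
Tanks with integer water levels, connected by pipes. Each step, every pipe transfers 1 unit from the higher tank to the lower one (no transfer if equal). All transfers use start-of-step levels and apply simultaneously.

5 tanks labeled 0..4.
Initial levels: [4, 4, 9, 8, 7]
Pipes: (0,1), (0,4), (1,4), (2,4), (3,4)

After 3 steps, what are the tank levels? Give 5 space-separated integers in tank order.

Step 1: flows [0=1,4->0,4->1,2->4,3->4] -> levels [5 5 8 7 7]
Step 2: flows [0=1,4->0,4->1,2->4,3=4] -> levels [6 6 7 7 6]
Step 3: flows [0=1,0=4,1=4,2->4,3->4] -> levels [6 6 6 6 8]

Answer: 6 6 6 6 8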